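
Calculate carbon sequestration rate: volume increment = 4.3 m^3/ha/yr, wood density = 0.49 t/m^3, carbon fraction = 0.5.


C = 4.3 * 0.49 * 0.5 = 1.0535 ≈ 1.05 t C/ha/yr

1.05 t C/ha/yr


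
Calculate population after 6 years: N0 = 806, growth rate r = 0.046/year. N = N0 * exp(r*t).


r*t = 0.046 * 6 = 0.276
exp(0.276) = 1.31785
N = 806 * 1.31785 = 1062.19 ≈ 1062

1062


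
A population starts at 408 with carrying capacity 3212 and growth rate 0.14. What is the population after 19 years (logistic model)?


(K - N0)/N0 = (3212 - 408)/408 = 2804/408 = 6.87255
r*t = 0.14 * 19 = 2.66; exp(-2.66) = 0.0699482
6.87255 * 0.0699482 = 0.480723
1 + 0.480723 = 1.48072
N = 3212 / 1.48072 = 2169.21 ≈ 2169

2169


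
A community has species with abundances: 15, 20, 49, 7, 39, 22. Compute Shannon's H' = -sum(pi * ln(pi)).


Total N = 15 + 20 + 49 + 7 + 39 + 22 = 152
Per-species terms:
  p = 15/152 = 0.098684; ln(p) = -2.315832; p*ln(p) = 0.098684 * (-2.315832) = -0.228536
  p = 20/152 = 0.131579; ln(p) = -2.028148; p*ln(p) = 0.131579 * (-2.028148) = -0.266862
  p = 49/152 = 0.322368; ln(p) = -1.132062; p*ln(p) = 0.322368 * (-1.132062) = -0.364941
  p = 7/152 = 0.046053; ln(p) = -3.077962; p*ln(p) = 0.046053 * (-3.077962) = -0.141749
  p = 39/152 = 0.256579; ln(p) = -1.360319; p*ln(p) = 0.256579 * (-1.360319) = -0.349029
  p = 22/152 = 0.144737; ln(p) = -1.932837; p*ln(p) = 0.144737 * (-1.932837) = -0.279753
sum(p*ln(p)) = (-0.228536) + (-0.266862) + (-0.364941) + (-0.141749) + (-0.349029) + (-0.279753) = -1.630870
H' = -(-1.630870) = 1.630870 ≈ 1.6309

1.6309


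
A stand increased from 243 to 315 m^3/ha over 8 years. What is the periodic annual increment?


PAI = (V2 - V1) / period = (315 - 243) / 8 = 72 / 8 = 9.00 m^3/ha/yr

9.00 m^3/ha/yr


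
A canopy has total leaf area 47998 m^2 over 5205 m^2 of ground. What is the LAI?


LAI = 47998 / 5205 = 9.2215 ≈ 9.22

9.22


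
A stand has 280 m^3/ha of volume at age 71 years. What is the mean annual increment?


MAI = 280 / 71 = 3.9437 ≈ 3.94 m^3/ha/yr

3.94 m^3/ha/yr


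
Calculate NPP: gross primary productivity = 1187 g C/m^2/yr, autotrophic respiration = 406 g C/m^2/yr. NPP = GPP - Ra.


NPP = GPP - Ra = 1187 - 406 = 781 g C/m^2/yr

781 g C/m^2/yr


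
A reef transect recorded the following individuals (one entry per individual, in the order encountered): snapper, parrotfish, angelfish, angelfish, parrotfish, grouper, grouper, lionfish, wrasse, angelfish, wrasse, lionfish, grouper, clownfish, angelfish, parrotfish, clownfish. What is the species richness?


Total individuals logged = 17
Distinct species (count of individuals): snapper (1), parrotfish (3), angelfish (4), grouper (3), lionfish (2), wrasse (2), clownfish (2)
Species richness = number of distinct species = 7

7


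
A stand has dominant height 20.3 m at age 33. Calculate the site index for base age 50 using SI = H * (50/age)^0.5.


50/33 = 1.51515
(1.51515)^0.5 = 1.23091
SI = 20.3 * 1.23091 = 24.9875 ≈ 25.0 m

25.0 m


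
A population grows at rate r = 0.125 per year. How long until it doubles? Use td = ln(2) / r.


td = ln(2) / 0.125 = 0.693147 / 0.125 = 5.54518 ≈ 5.5 years

5.5 years


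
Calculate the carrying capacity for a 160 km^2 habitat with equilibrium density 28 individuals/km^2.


K = 28 * 160 = 4480 individuals

4480 individuals


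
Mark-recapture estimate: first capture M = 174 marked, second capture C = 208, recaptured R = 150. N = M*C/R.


N = M * C / R = 174 * 208 / 150 = 36192 / 150 = 241.28 ≈ 241

241 individuals


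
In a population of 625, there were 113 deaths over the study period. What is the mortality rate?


Mortality rate = 113 / 625 = 0.1808

0.1808


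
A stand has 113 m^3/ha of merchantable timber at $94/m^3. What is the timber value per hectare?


Value = 113 * 94 = $10622/ha

$10622/ha


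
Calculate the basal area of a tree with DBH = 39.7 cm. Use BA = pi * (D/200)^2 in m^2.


D/200 = 39.7/200 = 0.1985 m
(D/200)^2 = 0.1985^2 = 0.03940225
BA = 3.141593 * 0.03940225 = 0.123786 ≈ 0.1238 m^2

0.1238 m^2


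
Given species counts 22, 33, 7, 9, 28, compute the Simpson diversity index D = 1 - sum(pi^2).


Total N = 22 + 33 + 7 + 9 + 28 = 99
Per-species terms:
  p = 22/99 = 0.222222; p^2 = 0.222222^2 = 0.049383
  p = 33/99 = 0.333333; p^2 = 0.333333^2 = 0.111111
  p = 7/99 = 0.070707; p^2 = 0.070707^2 = 0.004999
  p = 9/99 = 0.090909; p^2 = 0.090909^2 = 0.008264
  p = 28/99 = 0.282828; p^2 = 0.282828^2 = 0.079992
sum(p^2) = 0.049383 + 0.111111 + 0.004999 + 0.008264 + 0.079992 = 0.253749
D = 1 - 0.253749 = 0.746251 ≈ 0.7463

0.7463


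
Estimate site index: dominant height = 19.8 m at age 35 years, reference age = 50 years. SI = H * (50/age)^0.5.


50/35 = 1.42857
(1.42857)^0.5 = 1.19523
SI = 19.8 * 1.19523 = 23.6656 ≈ 23.7 m

23.7 m


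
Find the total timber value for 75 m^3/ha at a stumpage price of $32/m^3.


Value = 75 * 32 = $2400/ha

$2400/ha


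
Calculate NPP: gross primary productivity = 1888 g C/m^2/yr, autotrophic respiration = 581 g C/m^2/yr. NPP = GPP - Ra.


NPP = GPP - Ra = 1888 - 581 = 1307 g C/m^2/yr

1307 g C/m^2/yr


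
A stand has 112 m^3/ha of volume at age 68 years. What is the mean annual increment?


MAI = 112 / 68 = 1.6471 ≈ 1.65 m^3/ha/yr

1.65 m^3/ha/yr


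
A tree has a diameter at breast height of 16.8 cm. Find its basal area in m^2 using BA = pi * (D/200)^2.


D/200 = 16.8/200 = 0.084 m
(D/200)^2 = 0.084^2 = 0.007056
BA = 3.141593 * 0.007056 = 0.0221671 ≈ 0.0222 m^2

0.0222 m^2


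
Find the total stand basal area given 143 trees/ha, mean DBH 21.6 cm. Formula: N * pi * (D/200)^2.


(D/200)^2 = (21.6/200)^2 = 0.108^2 = 0.011664
Individual BA = 3.141593 * 0.011664 = 0.0366435 m^2
Stand BA = 143 * 0.0366435 = 5.24002 ≈ 5.24 m^2/ha

5.24 m^2/ha


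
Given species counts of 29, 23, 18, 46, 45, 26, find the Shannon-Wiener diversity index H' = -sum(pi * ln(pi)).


Total N = 29 + 23 + 18 + 46 + 45 + 26 = 187
Per-species terms:
  p = 29/187 = 0.155080; ln(p) = -1.863814; p*ln(p) = 0.155080 * (-1.863814) = -0.289040
  p = 23/187 = 0.122995; ln(p) = -2.095612; p*ln(p) = 0.122995 * (-2.095612) = -0.257750
  p = 18/187 = 0.096257; ln(p) = -2.340734; p*ln(p) = 0.096257 * (-2.340734) = -0.225312
  p = 46/187 = 0.245989; ln(p) = -1.402468; p*ln(p) = 0.245989 * (-1.402468) = -0.344992
  p = 45/187 = 0.240642; ln(p) = -1.424445; p*ln(p) = 0.240642 * (-1.424445) = -0.342781
  p = 26/187 = 0.139037; ln(p) = -1.973015; p*ln(p) = 0.139037 * (-1.973015) = -0.274322
sum(p*ln(p)) = (-0.289040) + (-0.257750) + (-0.225312) + (-0.344992) + (-0.342781) + (-0.274322) = -1.734197
H' = -(-1.734197) = 1.734197 ≈ 1.7342

1.7342


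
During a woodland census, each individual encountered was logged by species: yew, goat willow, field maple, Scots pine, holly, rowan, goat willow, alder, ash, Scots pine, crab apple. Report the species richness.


Total individuals logged = 11
Distinct species (count of individuals): yew (1), goat willow (2), field maple (1), Scots pine (2), holly (1), rowan (1), alder (1), ash (1), crab apple (1)
Species richness = number of distinct species = 9

9


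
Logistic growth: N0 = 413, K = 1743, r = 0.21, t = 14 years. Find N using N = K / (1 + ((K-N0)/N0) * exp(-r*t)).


(K - N0)/N0 = (1743 - 413)/413 = 1330/413 = 3.22034
r*t = 0.21 * 14 = 2.94; exp(-2.94) = 0.0528657
3.22034 * 0.0528657 = 0.170246
1 + 0.170246 = 1.17025
N = 1743 / 1.17025 = 1489.43 ≈ 1489

1489


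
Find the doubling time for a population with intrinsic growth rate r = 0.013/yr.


td = ln(2) / 0.013 = 0.693147 / 0.013 = 53.3190 ≈ 53.3 years

53.3 years


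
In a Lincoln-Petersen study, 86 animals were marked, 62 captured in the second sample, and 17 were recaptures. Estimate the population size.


N = M * C / R = 86 * 62 / 17 = 5332 / 17 = 313.65 ≈ 314

314 individuals


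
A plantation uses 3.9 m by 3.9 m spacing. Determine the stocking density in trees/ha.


N = 10000 / 3.9^2 = 10000 / 15.21 = 657.462 ≈ 657 trees/ha

657 trees/ha


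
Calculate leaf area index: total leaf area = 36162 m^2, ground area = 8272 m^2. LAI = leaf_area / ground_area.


LAI = 36162 / 8272 = 4.3716 ≈ 4.37

4.37


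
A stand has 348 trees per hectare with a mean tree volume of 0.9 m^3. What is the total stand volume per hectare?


V_stand = 348 * 0.9 = 313.2 m^3/ha

313.2 m^3/ha


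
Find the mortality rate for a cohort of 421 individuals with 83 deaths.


Mortality rate = 83 / 421 = 0.1971496 ≈ 0.1971

0.1971


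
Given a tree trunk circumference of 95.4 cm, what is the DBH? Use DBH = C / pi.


DBH = C / pi = 95.4 / 3.141593 = 30.3668 ≈ 30.37 cm

30.37 cm


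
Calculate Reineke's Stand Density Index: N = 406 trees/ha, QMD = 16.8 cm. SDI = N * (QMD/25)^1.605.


QMD/25 = 16.8/25 = 0.672
(0.672)^1.605 = exp(1.605 * ln(0.672)) = exp(1.605 * (-0.397497)) = exp(-0.637983) = 0.528357
SDI = 406 * 0.528357 = 214.513 ≈ 215

215


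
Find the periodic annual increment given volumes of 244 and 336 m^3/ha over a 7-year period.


PAI = (V2 - V1) / period = (336 - 244) / 7 = 92 / 7 = 13.1429 ≈ 13.14 m^3/ha/yr

13.14 m^3/ha/yr


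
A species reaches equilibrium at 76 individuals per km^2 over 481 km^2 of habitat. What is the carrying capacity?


K = 76 * 481 = 36556 individuals

36556 individuals


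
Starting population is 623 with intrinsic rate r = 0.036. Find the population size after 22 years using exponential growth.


r*t = 0.036 * 22 = 0.792
exp(0.792) = 2.20781
N = 623 * 2.20781 = 1375.47 ≈ 1375

1375


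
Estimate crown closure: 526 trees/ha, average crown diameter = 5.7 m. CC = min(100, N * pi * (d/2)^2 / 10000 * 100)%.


(d/2)^2 = (5.7/2)^2 = 2.85^2 = 8.1225
Crown area = 3.141593 * 8.1225 = 25.5176 m^2
N * area / 10000 * 100 = 526 * 25.5176 / 10000 * 100 = 134.223
CC = min(100, 134.223) = 100%

100%


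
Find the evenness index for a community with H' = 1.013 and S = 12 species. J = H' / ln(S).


ln(12) = 2.48491
J = H' / ln(S) = 1.013 / 2.48491 = 0.407661 ≈ 0.4077

0.4077


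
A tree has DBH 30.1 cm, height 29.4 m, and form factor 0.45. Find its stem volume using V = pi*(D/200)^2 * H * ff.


(D/200)^2 = (30.1/200)^2 = 0.1505^2 = 0.02265025
BA = 3.141593 * 0.02265025 = 0.0711579 m^2
V = 0.0711579 * 29.4 * 0.45 = 0.941419 ≈ 0.941 m^3

0.941 m^3


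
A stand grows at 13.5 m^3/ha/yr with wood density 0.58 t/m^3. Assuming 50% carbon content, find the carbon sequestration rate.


C = 13.5 * 0.58 * 0.5 = 3.915 ≈ 3.92 t C/ha/yr

3.92 t C/ha/yr


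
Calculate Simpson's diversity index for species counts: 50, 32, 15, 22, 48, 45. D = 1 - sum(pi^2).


Total N = 50 + 32 + 15 + 22 + 48 + 45 = 212
Per-species terms:
  p = 50/212 = 0.235849; p^2 = 0.235849^2 = 0.055625
  p = 32/212 = 0.150943; p^2 = 0.150943^2 = 0.022784
  p = 15/212 = 0.070755; p^2 = 0.070755^2 = 0.005006
  p = 22/212 = 0.103774; p^2 = 0.103774^2 = 0.010769
  p = 48/212 = 0.226415; p^2 = 0.226415^2 = 0.051264
  p = 45/212 = 0.212264; p^2 = 0.212264^2 = 0.045056
sum(p^2) = 0.055625 + 0.022784 + 0.005006 + 0.010769 + 0.051264 + 0.045056 = 0.190504
D = 1 - 0.190504 = 0.809496 ≈ 0.8095

0.8095


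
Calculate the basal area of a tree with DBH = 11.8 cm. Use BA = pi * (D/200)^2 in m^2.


D/200 = 11.8/200 = 0.059 m
(D/200)^2 = 0.059^2 = 0.003481
BA = 3.141593 * 0.003481 = 0.0109359 ≈ 0.0109 m^2

0.0109 m^2


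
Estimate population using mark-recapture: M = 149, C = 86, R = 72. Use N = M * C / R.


N = M * C / R = 149 * 86 / 72 = 12814 / 72 = 177.97 ≈ 178

178 individuals


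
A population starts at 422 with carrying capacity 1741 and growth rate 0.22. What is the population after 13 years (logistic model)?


(K - N0)/N0 = (1741 - 422)/422 = 1319/422 = 3.12559
r*t = 0.22 * 13 = 2.86; exp(-2.86) = 0.0572688
3.12559 * 0.0572688 = 0.178999
1 + 0.178999 = 1.17900
N = 1741 / 1.17900 = 1476.68 ≈ 1477

1477


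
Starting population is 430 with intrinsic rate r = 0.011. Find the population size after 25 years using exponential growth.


r*t = 0.011 * 25 = 0.275
exp(0.275) = 1.31653
N = 430 * 1.31653 = 566.108 ≈ 566

566


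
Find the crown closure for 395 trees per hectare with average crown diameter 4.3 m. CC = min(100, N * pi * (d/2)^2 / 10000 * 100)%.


(d/2)^2 = (4.3/2)^2 = 2.15^2 = 4.6225
Crown area = 3.141593 * 4.6225 = 14.5220 m^2
N * area / 10000 * 100 = 395 * 14.5220 / 10000 * 100 = 57.3619
CC = min(100, 57.3619) = 57.3619 ≈ 57.4%

57.4%


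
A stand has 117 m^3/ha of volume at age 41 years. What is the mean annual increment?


MAI = 117 / 41 = 2.8537 ≈ 2.85 m^3/ha/yr

2.85 m^3/ha/yr


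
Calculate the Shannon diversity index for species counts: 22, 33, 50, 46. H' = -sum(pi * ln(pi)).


Total N = 22 + 33 + 50 + 46 = 151
Per-species terms:
  p = 22/151 = 0.145695; ln(p) = -1.926240; p*ln(p) = 0.145695 * (-1.926240) = -0.280644
  p = 33/151 = 0.218543; ln(p) = -1.520772; p*ln(p) = 0.218543 * (-1.520772) = -0.332354
  p = 50/151 = 0.331126; ln(p) = -1.105256; p*ln(p) = 0.331126 * (-1.105256) = -0.365979
  p = 46/151 = 0.304636; ln(p) = -1.188638; p*ln(p) = 0.304636 * (-1.188638) = -0.362102
sum(p*ln(p)) = (-0.280644) + (-0.332354) + (-0.365979) + (-0.362102) = -1.341079
H' = -(-1.341079) = 1.341079 ≈ 1.3411

1.3411


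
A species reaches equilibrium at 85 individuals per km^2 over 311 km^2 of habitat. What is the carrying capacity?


K = 85 * 311 = 26435 individuals

26435 individuals


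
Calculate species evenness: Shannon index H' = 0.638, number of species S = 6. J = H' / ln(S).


ln(6) = 1.79176
J = H' / ln(S) = 0.638 / 1.79176 = 0.356074 ≈ 0.3561

0.3561


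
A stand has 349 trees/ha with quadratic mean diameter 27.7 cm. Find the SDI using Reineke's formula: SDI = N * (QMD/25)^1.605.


QMD/25 = 27.7/25 = 1.108
(1.108)^1.605 = exp(1.605 * ln(1.108)) = exp(1.605 * 0.102557) = exp(0.164604) = 1.17893
SDI = 349 * 1.17893 = 411.447 ≈ 411

411


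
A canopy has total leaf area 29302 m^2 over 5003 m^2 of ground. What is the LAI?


LAI = 29302 / 5003 = 5.8569 ≈ 5.86

5.86


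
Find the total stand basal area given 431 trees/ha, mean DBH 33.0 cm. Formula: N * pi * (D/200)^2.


(D/200)^2 = (33.0/200)^2 = 0.165^2 = 0.027225
Individual BA = 3.141593 * 0.027225 = 0.0855299 m^2
Stand BA = 431 * 0.0855299 = 36.8634 ≈ 36.86 m^2/ha

36.86 m^2/ha


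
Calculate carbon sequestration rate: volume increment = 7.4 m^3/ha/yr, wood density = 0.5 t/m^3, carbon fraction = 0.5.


C = 7.4 * 0.5 * 0.5 = 1.85 t C/ha/yr

1.85 t C/ha/yr


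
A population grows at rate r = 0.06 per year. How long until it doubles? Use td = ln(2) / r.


td = ln(2) / 0.06 = 0.693147 / 0.06 = 11.5525 ≈ 11.6 years

11.6 years


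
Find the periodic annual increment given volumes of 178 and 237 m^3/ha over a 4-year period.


PAI = (V2 - V1) / period = (237 - 178) / 4 = 59 / 4 = 14.75 m^3/ha/yr

14.75 m^3/ha/yr


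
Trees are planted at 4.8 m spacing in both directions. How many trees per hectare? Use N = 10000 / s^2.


N = 10000 / 4.8^2 = 10000 / 23.04 = 434.028 ≈ 434 trees/ha

434 trees/ha


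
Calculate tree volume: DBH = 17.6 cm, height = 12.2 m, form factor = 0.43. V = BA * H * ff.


(D/200)^2 = (17.6/200)^2 = 0.088^2 = 0.007744
BA = 3.141593 * 0.007744 = 0.0243285 m^2
V = 0.0243285 * 12.2 * 0.43 = 0.127627 ≈ 0.128 m^3

0.128 m^3


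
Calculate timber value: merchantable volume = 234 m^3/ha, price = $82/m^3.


Value = 234 * 82 = $19188/ha

$19188/ha


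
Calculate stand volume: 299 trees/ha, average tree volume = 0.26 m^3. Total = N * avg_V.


V_stand = 299 * 0.26 = 77.74 ≈ 77.7 m^3/ha

77.7 m^3/ha


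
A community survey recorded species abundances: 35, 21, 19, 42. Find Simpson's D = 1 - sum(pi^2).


Total N = 35 + 21 + 19 + 42 = 117
Per-species terms:
  p = 35/117 = 0.299145; p^2 = 0.299145^2 = 0.089488
  p = 21/117 = 0.179487; p^2 = 0.179487^2 = 0.032216
  p = 19/117 = 0.162393; p^2 = 0.162393^2 = 0.026371
  p = 42/117 = 0.358974; p^2 = 0.358974^2 = 0.128862
sum(p^2) = 0.089488 + 0.032216 + 0.026371 + 0.128862 = 0.276937
D = 1 - 0.276937 = 0.723063 ≈ 0.7231

0.7231


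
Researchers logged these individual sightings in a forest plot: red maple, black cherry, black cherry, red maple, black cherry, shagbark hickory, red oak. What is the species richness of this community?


Total individuals logged = 7
Distinct species (count of individuals): red maple (2), black cherry (3), shagbark hickory (1), red oak (1)
Species richness = number of distinct species = 4

4


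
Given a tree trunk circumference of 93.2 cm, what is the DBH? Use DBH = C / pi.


DBH = C / pi = 93.2 / 3.141593 = 29.6665 ≈ 29.67 cm

29.67 cm


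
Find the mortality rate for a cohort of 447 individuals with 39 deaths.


Mortality rate = 39 / 447 = 0.087248 ≈ 0.0872

0.0872


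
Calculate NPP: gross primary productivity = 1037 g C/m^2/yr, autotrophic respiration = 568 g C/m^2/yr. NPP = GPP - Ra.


NPP = GPP - Ra = 1037 - 568 = 469 g C/m^2/yr

469 g C/m^2/yr


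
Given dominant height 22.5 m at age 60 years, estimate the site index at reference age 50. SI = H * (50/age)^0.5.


50/60 = 0.833333
(0.833333)^0.5 = 0.912871
SI = 22.5 * 0.912871 = 20.5396 ≈ 20.5 m

20.5 m


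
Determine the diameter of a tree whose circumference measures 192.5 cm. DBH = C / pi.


DBH = C / pi = 192.5 / 3.141593 = 61.2746 ≈ 61.27 cm

61.27 cm


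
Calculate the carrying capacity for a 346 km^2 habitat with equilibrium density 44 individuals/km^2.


K = 44 * 346 = 15224 individuals

15224 individuals


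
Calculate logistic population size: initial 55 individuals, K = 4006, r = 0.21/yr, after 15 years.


(K - N0)/N0 = (4006 - 55)/55 = 3951/55 = 71.8364
r*t = 0.21 * 15 = 3.15; exp(-3.15) = 0.0428521
71.8364 * 0.0428521 = 3.07834
1 + 3.07834 = 4.07834
N = 4006 / 4.07834 = 982.262 ≈ 982

982


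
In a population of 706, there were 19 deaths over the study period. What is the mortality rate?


Mortality rate = 19 / 706 = 0.026912 ≈ 0.0269

0.0269


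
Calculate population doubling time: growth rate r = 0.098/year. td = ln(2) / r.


td = ln(2) / 0.098 = 0.693147 / 0.098 = 7.07293 ≈ 7.1 years

7.1 years


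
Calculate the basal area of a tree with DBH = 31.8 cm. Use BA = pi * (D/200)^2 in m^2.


D/200 = 31.8/200 = 0.159 m
(D/200)^2 = 0.159^2 = 0.025281
BA = 3.141593 * 0.025281 = 0.0794226 ≈ 0.0794 m^2

0.0794 m^2


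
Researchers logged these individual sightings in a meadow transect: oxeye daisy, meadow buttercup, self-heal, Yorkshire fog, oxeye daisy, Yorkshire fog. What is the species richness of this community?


Total individuals logged = 6
Distinct species (count of individuals): oxeye daisy (2), meadow buttercup (1), self-heal (1), Yorkshire fog (2)
Species richness = number of distinct species = 4

4


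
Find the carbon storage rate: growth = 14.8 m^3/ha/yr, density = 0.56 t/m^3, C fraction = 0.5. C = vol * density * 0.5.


C = 14.8 * 0.56 * 0.5 = 4.144 ≈ 4.14 t C/ha/yr

4.14 t C/ha/yr


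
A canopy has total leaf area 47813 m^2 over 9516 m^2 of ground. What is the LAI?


LAI = 47813 / 9516 = 5.0245 ≈ 5.02

5.02


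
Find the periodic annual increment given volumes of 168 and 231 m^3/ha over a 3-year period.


PAI = (V2 - V1) / period = (231 - 168) / 3 = 63 / 3 = 21.00 m^3/ha/yr

21.00 m^3/ha/yr


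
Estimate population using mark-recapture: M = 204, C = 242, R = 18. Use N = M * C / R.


N = M * C / R = 204 * 242 / 18 = 49368 / 18 = 2742.67 ≈ 2743

2743 individuals


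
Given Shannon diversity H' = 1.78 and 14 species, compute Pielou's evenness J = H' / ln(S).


ln(14) = 2.63906
J = H' / ln(S) = 1.78 / 2.63906 = 0.674483 ≈ 0.6745

0.6745


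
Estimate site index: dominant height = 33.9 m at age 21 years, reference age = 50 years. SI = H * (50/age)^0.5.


50/21 = 2.38095
(2.38095)^0.5 = 1.54303
SI = 33.9 * 1.54303 = 52.3087 ≈ 52.3 m

52.3 m


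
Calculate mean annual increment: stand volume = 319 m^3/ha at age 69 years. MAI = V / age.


MAI = 319 / 69 = 4.6232 ≈ 4.62 m^3/ha/yr

4.62 m^3/ha/yr


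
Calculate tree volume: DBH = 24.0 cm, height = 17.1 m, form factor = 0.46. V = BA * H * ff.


(D/200)^2 = (24.0/200)^2 = 0.12^2 = 0.0144
BA = 3.141593 * 0.0144 = 0.0452389 m^2
V = 0.0452389 * 17.1 * 0.46 = 0.355849 ≈ 0.356 m^3

0.356 m^3


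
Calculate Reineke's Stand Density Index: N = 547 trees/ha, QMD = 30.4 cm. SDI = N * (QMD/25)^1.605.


QMD/25 = 30.4/25 = 1.216
(1.216)^1.605 = exp(1.605 * ln(1.216)) = exp(1.605 * 0.195567) = exp(0.313885) = 1.36873
SDI = 547 * 1.36873 = 748.695 ≈ 749

749


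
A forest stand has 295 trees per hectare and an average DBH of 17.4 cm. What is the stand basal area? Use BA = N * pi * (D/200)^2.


(D/200)^2 = (17.4/200)^2 = 0.087^2 = 0.007569
Individual BA = 3.141593 * 0.007569 = 0.0237787 m^2
Stand BA = 295 * 0.0237787 = 7.01472 ≈ 7.01 m^2/ha

7.01 m^2/ha


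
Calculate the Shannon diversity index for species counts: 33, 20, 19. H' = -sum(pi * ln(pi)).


Total N = 33 + 20 + 19 = 72
Per-species terms:
  p = 33/72 = 0.458333; ln(p) = -0.780159; p*ln(p) = 0.458333 * (-0.780159) = -0.357573
  p = 20/72 = 0.277778; ln(p) = -1.280933; p*ln(p) = 0.277778 * (-1.280933) = -0.355815
  p = 19/72 = 0.263889; ln(p) = -1.332227; p*ln(p) = 0.263889 * (-1.332227) = -0.351560
sum(p*ln(p)) = (-0.357573) + (-0.355815) + (-0.351560) = -1.064948
H' = -(-1.064948) = 1.064948 ≈ 1.0649

1.0649


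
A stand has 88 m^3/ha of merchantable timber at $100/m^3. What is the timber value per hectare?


Value = 88 * 100 = $8800/ha

$8800/ha


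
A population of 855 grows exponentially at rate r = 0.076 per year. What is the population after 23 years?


r*t = 0.076 * 23 = 1.748
exp(1.748) = 5.74310
N = 855 * 5.74310 = 4910.35 ≈ 4910

4910


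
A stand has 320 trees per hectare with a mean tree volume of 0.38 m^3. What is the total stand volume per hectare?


V_stand = 320 * 0.38 = 121.6 m^3/ha

121.6 m^3/ha


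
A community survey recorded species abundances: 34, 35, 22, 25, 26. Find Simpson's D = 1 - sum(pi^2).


Total N = 34 + 35 + 22 + 25 + 26 = 142
Per-species terms:
  p = 34/142 = 0.239437; p^2 = 0.239437^2 = 0.057330
  p = 35/142 = 0.246479; p^2 = 0.246479^2 = 0.060752
  p = 22/142 = 0.154930; p^2 = 0.154930^2 = 0.024003
  p = 25/142 = 0.176056; p^2 = 0.176056^2 = 0.030996
  p = 26/142 = 0.183099; p^2 = 0.183099^2 = 0.033525
sum(p^2) = 0.057330 + 0.060752 + 0.024003 + 0.030996 + 0.033525 = 0.206606
D = 1 - 0.206606 = 0.793394 ≈ 0.7934

0.7934


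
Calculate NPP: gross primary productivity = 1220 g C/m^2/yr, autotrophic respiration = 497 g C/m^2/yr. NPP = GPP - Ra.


NPP = GPP - Ra = 1220 - 497 = 723 g C/m^2/yr

723 g C/m^2/yr


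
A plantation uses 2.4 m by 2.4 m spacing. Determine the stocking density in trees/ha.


N = 10000 / 2.4^2 = 10000 / 5.76 = 1736.11 ≈ 1736 trees/ha

1736 trees/ha


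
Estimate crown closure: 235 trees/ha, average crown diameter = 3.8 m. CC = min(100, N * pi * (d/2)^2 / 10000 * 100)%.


(d/2)^2 = (3.8/2)^2 = 1.9^2 = 3.61
Crown area = 3.141593 * 3.61 = 11.3412 m^2
N * area / 10000 * 100 = 235 * 11.3412 / 10000 * 100 = 26.6518
CC = min(100, 26.6518) = 26.6518 ≈ 26.7%

26.7%


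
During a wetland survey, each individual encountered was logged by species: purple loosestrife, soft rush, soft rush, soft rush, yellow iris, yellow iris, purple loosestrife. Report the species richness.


Total individuals logged = 7
Distinct species (count of individuals): purple loosestrife (2), soft rush (3), yellow iris (2)
Species richness = number of distinct species = 3

3


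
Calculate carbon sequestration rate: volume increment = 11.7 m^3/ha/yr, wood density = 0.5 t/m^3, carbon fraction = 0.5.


C = 11.7 * 0.5 * 0.5 = 2.925 ≈ 2.93 t C/ha/yr

2.93 t C/ha/yr


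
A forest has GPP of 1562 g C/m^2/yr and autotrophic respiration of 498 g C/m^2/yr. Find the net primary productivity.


NPP = GPP - Ra = 1562 - 498 = 1064 g C/m^2/yr

1064 g C/m^2/yr


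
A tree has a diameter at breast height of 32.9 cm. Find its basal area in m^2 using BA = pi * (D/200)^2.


D/200 = 32.9/200 = 0.1645 m
(D/200)^2 = 0.1645^2 = 0.02706025
BA = 3.141593 * 0.02706025 = 0.0850123 ≈ 0.0850 m^2

0.0850 m^2


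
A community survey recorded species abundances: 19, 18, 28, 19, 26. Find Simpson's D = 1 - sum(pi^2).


Total N = 19 + 18 + 28 + 19 + 26 = 110
Per-species terms:
  p = 19/110 = 0.172727; p^2 = 0.172727^2 = 0.029835
  p = 18/110 = 0.163636; p^2 = 0.163636^2 = 0.026777
  p = 28/110 = 0.254545; p^2 = 0.254545^2 = 0.064793
  p = 19/110 = 0.172727; p^2 = 0.172727^2 = 0.029835
  p = 26/110 = 0.236364; p^2 = 0.236364^2 = 0.055868
sum(p^2) = 0.029835 + 0.026777 + 0.064793 + 0.029835 + 0.055868 = 0.207108
D = 1 - 0.207108 = 0.792892 ≈ 0.7929

0.7929


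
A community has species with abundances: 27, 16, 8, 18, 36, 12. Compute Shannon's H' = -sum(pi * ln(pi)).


Total N = 27 + 16 + 8 + 18 + 36 + 12 = 117
Per-species terms:
  p = 27/117 = 0.230769; ln(p) = -1.466338; p*ln(p) = 0.230769 * (-1.466338) = -0.338385
  p = 16/117 = 0.136752; ln(p) = -1.989586; p*ln(p) = 0.136752 * (-1.989586) = -0.272080
  p = 8/117 = 0.068376; ln(p) = -2.682733; p*ln(p) = 0.068376 * (-2.682733) = -0.183435
  p = 18/117 = 0.153846; ln(p) = -1.871803; p*ln(p) = 0.153846 * (-1.871803) = -0.287969
  p = 36/117 = 0.307692; ln(p) = -1.178656; p*ln(p) = 0.307692 * (-1.178656) = -0.362663
  p = 12/117 = 0.102564; ln(p) = -2.277268; p*ln(p) = 0.102564 * (-2.277268) = -0.233566
sum(p*ln(p)) = (-0.338385) + (-0.272080) + (-0.183435) + (-0.287969) + (-0.362663) + (-0.233566) = -1.678098
H' = -(-1.678098) = 1.678098 ≈ 1.6781

1.6781


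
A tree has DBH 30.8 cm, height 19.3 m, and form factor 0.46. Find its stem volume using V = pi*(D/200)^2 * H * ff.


(D/200)^2 = (30.8/200)^2 = 0.154^2 = 0.023716
BA = 3.141593 * 0.023716 = 0.0745060 m^2
V = 0.0745060 * 19.3 * 0.46 = 0.661464 ≈ 0.661 m^3

0.661 m^3


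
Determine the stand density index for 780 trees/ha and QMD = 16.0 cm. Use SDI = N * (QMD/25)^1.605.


QMD/25 = 16.0/25 = 0.64
(0.64)^1.605 = exp(1.605 * ln(0.64)) = exp(1.605 * (-0.446287)) = exp(-0.716291) = 0.488561
SDI = 780 * 0.488561 = 381.078 ≈ 381

381


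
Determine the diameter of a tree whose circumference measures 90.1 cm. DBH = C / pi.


DBH = C / pi = 90.1 / 3.141593 = 28.6797 ≈ 28.68 cm

28.68 cm


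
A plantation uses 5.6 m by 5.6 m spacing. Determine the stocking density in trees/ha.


N = 10000 / 5.6^2 = 10000 / 31.36 = 318.878 ≈ 319 trees/ha

319 trees/ha


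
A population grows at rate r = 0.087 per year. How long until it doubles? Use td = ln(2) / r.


td = ln(2) / 0.087 = 0.693147 / 0.087 = 7.96721 ≈ 8.0 years

8.0 years


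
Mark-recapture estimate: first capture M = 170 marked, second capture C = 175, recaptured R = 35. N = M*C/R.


N = M * C / R = 170 * 175 / 35 = 29750 / 35 = 850

850 individuals


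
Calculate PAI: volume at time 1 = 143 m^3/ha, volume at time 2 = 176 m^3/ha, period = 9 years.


PAI = (V2 - V1) / period = (176 - 143) / 9 = 33 / 9 = 3.6667 ≈ 3.67 m^3/ha/yr

3.67 m^3/ha/yr


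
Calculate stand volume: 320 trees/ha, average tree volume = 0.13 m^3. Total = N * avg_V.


V_stand = 320 * 0.13 = 41.6 m^3/ha

41.6 m^3/ha


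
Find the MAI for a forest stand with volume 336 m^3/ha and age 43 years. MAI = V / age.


MAI = 336 / 43 = 7.8140 ≈ 7.81 m^3/ha/yr

7.81 m^3/ha/yr


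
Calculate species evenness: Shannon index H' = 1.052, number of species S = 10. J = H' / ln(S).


ln(10) = 2.30259
J = H' / ln(S) = 1.052 / 2.30259 = 0.456877 ≈ 0.4569

0.4569


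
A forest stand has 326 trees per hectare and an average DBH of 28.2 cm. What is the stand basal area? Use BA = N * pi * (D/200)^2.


(D/200)^2 = (28.2/200)^2 = 0.141^2 = 0.019881
Individual BA = 3.141593 * 0.019881 = 0.0624580 m^2
Stand BA = 326 * 0.0624580 = 20.3613 ≈ 20.36 m^2/ha

20.36 m^2/ha


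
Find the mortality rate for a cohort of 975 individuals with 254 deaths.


Mortality rate = 254 / 975 = 0.260513 ≈ 0.2605

0.2605


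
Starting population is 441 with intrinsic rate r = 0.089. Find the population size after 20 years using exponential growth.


r*t = 0.089 * 20 = 1.78
exp(1.78) = 5.92986
N = 441 * 5.92986 = 2615.07 ≈ 2615

2615


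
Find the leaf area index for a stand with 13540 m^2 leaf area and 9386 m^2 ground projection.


LAI = 13540 / 9386 = 1.4426 ≈ 1.44

1.44


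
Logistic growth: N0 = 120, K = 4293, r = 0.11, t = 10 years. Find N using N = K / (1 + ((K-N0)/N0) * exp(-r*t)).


(K - N0)/N0 = (4293 - 120)/120 = 4173/120 = 34.7750
r*t = 0.11 * 10 = 1.1; exp(-1.1) = 0.332871
34.7750 * 0.332871 = 11.5756
1 + 11.5756 = 12.5756
N = 4293 / 12.5756 = 341.375 ≈ 341

341


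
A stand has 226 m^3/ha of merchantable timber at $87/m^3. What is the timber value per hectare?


Value = 226 * 87 = $19662/ha

$19662/ha


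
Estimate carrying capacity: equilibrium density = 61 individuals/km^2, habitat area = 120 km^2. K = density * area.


K = 61 * 120 = 7320 individuals

7320 individuals


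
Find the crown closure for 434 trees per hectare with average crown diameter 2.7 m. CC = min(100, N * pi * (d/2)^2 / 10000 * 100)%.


(d/2)^2 = (2.7/2)^2 = 1.35^2 = 1.8225
Crown area = 3.141593 * 1.8225 = 5.72555 m^2
N * area / 10000 * 100 = 434 * 5.72555 / 10000 * 100 = 24.8489
CC = min(100, 24.8489) = 24.8489 ≈ 24.8%

24.8%


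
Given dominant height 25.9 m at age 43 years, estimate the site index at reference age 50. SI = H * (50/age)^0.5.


50/43 = 1.16279
(1.16279)^0.5 = 1.07833
SI = 25.9 * 1.07833 = 27.9287 ≈ 27.9 m

27.9 m


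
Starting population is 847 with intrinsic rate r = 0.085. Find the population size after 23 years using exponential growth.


r*t = 0.085 * 23 = 1.955
exp(1.955) = 7.06392
N = 847 * 7.06392 = 5983.14 ≈ 5983

5983


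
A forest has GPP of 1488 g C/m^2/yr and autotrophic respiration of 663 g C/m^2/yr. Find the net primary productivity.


NPP = GPP - Ra = 1488 - 663 = 825 g C/m^2/yr

825 g C/m^2/yr


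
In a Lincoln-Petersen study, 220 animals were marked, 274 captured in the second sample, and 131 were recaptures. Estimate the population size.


N = M * C / R = 220 * 274 / 131 = 60280 / 131 = 460.15 ≈ 460

460 individuals


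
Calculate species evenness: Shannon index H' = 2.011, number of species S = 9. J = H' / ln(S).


ln(9) = 2.19722
J = H' / ln(S) = 2.011 / 2.19722 = 0.915247 ≈ 0.9152

0.9152


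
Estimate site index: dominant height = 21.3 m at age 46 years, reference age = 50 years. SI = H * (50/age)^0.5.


50/46 = 1.08696
(1.08696)^0.5 = 1.04257
SI = 21.3 * 1.04257 = 22.2067 ≈ 22.2 m

22.2 m


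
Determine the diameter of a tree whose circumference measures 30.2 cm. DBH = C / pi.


DBH = C / pi = 30.2 / 3.141593 = 9.61296 ≈ 9.61 cm

9.61 cm


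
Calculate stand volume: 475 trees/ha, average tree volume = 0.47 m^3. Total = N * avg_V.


V_stand = 475 * 0.47 = 223.25 ≈ 223.3 m^3/ha

223.3 m^3/ha


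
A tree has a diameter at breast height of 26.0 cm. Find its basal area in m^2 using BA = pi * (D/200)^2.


D/200 = 26.0/200 = 0.13 m
(D/200)^2 = 0.13^2 = 0.0169
BA = 3.141593 * 0.0169 = 0.0530929 ≈ 0.0531 m^2

0.0531 m^2


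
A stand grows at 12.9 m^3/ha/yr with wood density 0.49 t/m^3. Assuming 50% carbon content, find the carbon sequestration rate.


C = 12.9 * 0.49 * 0.5 = 3.1605 ≈ 3.16 t C/ha/yr

3.16 t C/ha/yr


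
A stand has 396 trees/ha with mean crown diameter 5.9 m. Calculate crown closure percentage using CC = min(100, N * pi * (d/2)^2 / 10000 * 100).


(d/2)^2 = (5.9/2)^2 = 2.95^2 = 8.7025
Crown area = 3.141593 * 8.7025 = 27.3397 m^2
N * area / 10000 * 100 = 396 * 27.3397 / 10000 * 100 = 108.265
CC = min(100, 108.265) = 100%

100%


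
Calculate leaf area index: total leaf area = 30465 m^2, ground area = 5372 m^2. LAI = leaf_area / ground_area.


LAI = 30465 / 5372 = 5.6711 ≈ 5.67

5.67


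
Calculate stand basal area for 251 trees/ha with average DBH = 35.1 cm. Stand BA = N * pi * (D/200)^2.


(D/200)^2 = (35.1/200)^2 = 0.1755^2 = 0.03080025
Individual BA = 3.141593 * 0.03080025 = 0.0967618 m^2
Stand BA = 251 * 0.0967618 = 24.2872 ≈ 24.29 m^2/ha

24.29 m^2/ha


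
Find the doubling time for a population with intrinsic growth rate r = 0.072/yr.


td = ln(2) / 0.072 = 0.693147 / 0.072 = 9.62704 ≈ 9.6 years

9.6 years


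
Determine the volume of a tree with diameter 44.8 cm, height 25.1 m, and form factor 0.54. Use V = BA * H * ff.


(D/200)^2 = (44.8/200)^2 = 0.224^2 = 0.050176
BA = 3.141593 * 0.050176 = 0.157633 m^2
V = 0.157633 * 25.1 * 0.54 = 2.13656 ≈ 2.137 m^3

2.137 m^3


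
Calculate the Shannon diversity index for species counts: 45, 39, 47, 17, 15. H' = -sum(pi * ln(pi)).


Total N = 45 + 39 + 47 + 17 + 15 = 163
Per-species terms:
  p = 45/163 = 0.276074; ln(p) = -1.287086; p*ln(p) = 0.276074 * (-1.287086) = -0.355331
  p = 39/163 = 0.239264; ln(p) = -1.430188; p*ln(p) = 0.239264 * (-1.430188) = -0.342193
  p = 47/163 = 0.288344; ln(p) = -1.243601; p*ln(p) = 0.288344 * (-1.243601) = -0.358585
  p = 17/163 = 0.104294; ln(p) = -2.260541; p*ln(p) = 0.104294 * (-2.260541) = -0.235761
  p = 15/163 = 0.092025; ln(p) = -2.385695; p*ln(p) = 0.092025 * (-2.385695) = -0.219544
sum(p*ln(p)) = (-0.355331) + (-0.342193) + (-0.358585) + (-0.235761) + (-0.219544) = -1.511414
H' = -(-1.511414) = 1.511414 ≈ 1.5114

1.5114


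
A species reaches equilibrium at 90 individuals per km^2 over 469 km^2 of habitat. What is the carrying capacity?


K = 90 * 469 = 42210 individuals

42210 individuals


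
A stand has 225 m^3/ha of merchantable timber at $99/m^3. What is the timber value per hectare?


Value = 225 * 99 = $22275/ha

$22275/ha


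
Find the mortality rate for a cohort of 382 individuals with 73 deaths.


Mortality rate = 73 / 382 = 0.191099 ≈ 0.1911

0.1911


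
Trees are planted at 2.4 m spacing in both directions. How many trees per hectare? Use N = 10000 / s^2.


N = 10000 / 2.4^2 = 10000 / 5.76 = 1736.11 ≈ 1736 trees/ha

1736 trees/ha


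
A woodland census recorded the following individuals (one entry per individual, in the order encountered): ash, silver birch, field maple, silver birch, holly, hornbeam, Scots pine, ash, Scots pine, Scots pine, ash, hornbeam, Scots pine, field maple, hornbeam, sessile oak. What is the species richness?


Total individuals logged = 16
Distinct species (count of individuals): ash (3), silver birch (2), field maple (2), holly (1), hornbeam (3), Scots pine (4), sessile oak (1)
Species richness = number of distinct species = 7

7


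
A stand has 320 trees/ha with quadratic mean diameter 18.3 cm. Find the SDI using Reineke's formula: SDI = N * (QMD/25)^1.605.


QMD/25 = 18.3/25 = 0.732
(0.732)^1.605 = exp(1.605 * ln(0.732)) = exp(1.605 * (-0.311975)) = exp(-0.500720) = 0.606094
SDI = 320 * 0.606094 = 193.950 ≈ 194

194


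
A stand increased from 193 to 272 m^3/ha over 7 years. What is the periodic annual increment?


PAI = (V2 - V1) / period = (272 - 193) / 7 = 79 / 7 = 11.2857 ≈ 11.29 m^3/ha/yr

11.29 m^3/ha/yr


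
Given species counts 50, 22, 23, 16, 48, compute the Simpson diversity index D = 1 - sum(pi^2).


Total N = 50 + 22 + 23 + 16 + 48 = 159
Per-species terms:
  p = 50/159 = 0.314465; p^2 = 0.314465^2 = 0.098888
  p = 22/159 = 0.138365; p^2 = 0.138365^2 = 0.019145
  p = 23/159 = 0.144654; p^2 = 0.144654^2 = 0.020925
  p = 16/159 = 0.100629; p^2 = 0.100629^2 = 0.010126
  p = 48/159 = 0.301887; p^2 = 0.301887^2 = 0.091136
sum(p^2) = 0.098888 + 0.019145 + 0.020925 + 0.010126 + 0.091136 = 0.240220
D = 1 - 0.240220 = 0.759780 ≈ 0.7598

0.7598


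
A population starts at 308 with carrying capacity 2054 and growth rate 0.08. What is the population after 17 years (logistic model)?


(K - N0)/N0 = (2054 - 308)/308 = 1746/308 = 5.66883
r*t = 0.08 * 17 = 1.36; exp(-1.36) = 0.256661
5.66883 * 0.256661 = 1.45497
1 + 1.45497 = 2.45497
N = 2054 / 2.45497 = 836.670 ≈ 837

837


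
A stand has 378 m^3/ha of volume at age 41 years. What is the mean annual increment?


MAI = 378 / 41 = 9.2195 ≈ 9.22 m^3/ha/yr

9.22 m^3/ha/yr


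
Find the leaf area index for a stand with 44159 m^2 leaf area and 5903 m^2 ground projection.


LAI = 44159 / 5903 = 7.4808 ≈ 7.48

7.48


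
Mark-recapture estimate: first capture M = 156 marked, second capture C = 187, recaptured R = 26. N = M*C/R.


N = M * C / R = 156 * 187 / 26 = 29172 / 26 = 1122

1122 individuals


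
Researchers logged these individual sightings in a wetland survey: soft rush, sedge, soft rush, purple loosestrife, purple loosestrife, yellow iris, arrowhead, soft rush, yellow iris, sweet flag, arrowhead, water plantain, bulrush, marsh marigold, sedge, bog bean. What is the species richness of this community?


Total individuals logged = 16
Distinct species (count of individuals): soft rush (3), sedge (2), purple loosestrife (2), yellow iris (2), arrowhead (2), sweet flag (1), water plantain (1), bulrush (1), marsh marigold (1), bog bean (1)
Species richness = number of distinct species = 10

10


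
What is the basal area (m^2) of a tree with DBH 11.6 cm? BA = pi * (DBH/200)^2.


D/200 = 11.6/200 = 0.058 m
(D/200)^2 = 0.058^2 = 0.003364
BA = 3.141593 * 0.003364 = 0.0105683 ≈ 0.0106 m^2

0.0106 m^2


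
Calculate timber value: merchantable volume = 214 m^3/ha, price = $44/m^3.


Value = 214 * 44 = $9416/ha

$9416/ha


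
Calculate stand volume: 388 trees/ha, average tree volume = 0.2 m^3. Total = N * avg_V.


V_stand = 388 * 0.2 = 77.6 m^3/ha

77.6 m^3/ha


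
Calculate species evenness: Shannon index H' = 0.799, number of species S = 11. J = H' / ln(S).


ln(11) = 2.39790
J = H' / ln(S) = 0.799 / 2.39790 = 0.333208 ≈ 0.3332

0.3332


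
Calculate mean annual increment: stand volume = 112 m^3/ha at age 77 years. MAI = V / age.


MAI = 112 / 77 = 1.4545 ≈ 1.45 m^3/ha/yr

1.45 m^3/ha/yr


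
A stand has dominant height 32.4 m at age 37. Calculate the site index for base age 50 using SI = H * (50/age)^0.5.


50/37 = 1.35135
(1.35135)^0.5 = 1.16248
SI = 32.4 * 1.16248 = 37.6644 ≈ 37.7 m

37.7 m


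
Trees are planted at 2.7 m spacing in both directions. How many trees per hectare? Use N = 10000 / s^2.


N = 10000 / 2.7^2 = 10000 / 7.29 = 1371.74 ≈ 1372 trees/ha

1372 trees/ha


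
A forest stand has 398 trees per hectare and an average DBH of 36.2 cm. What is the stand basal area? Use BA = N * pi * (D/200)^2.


(D/200)^2 = (36.2/200)^2 = 0.181^2 = 0.032761
Individual BA = 3.141593 * 0.032761 = 0.102922 m^2
Stand BA = 398 * 0.102922 = 40.9630 ≈ 40.96 m^2/ha

40.96 m^2/ha


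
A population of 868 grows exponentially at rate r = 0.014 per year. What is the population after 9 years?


r*t = 0.014 * 9 = 0.126
exp(0.126) = 1.13428
N = 868 * 1.13428 = 984.555 ≈ 985

985


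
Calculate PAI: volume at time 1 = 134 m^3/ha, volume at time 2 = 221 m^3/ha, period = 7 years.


PAI = (V2 - V1) / period = (221 - 134) / 7 = 87 / 7 = 12.4286 ≈ 12.43 m^3/ha/yr

12.43 m^3/ha/yr


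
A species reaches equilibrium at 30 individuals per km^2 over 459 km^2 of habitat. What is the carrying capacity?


K = 30 * 459 = 13770 individuals

13770 individuals


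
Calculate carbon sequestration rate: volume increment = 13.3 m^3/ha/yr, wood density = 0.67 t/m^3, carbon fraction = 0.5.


C = 13.3 * 0.67 * 0.5 = 4.4555 ≈ 4.46 t C/ha/yr

4.46 t C/ha/yr


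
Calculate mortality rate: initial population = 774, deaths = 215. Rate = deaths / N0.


Mortality rate = 215 / 774 = 0.277778 ≈ 0.2778

0.2778


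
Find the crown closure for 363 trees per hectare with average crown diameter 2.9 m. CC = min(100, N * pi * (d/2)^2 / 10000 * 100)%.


(d/2)^2 = (2.9/2)^2 = 1.45^2 = 2.1025
Crown area = 3.141593 * 2.1025 = 6.60520 m^2
N * area / 10000 * 100 = 363 * 6.60520 / 10000 * 100 = 23.9769
CC = min(100, 23.9769) = 23.9769 ≈ 24.0%

24.0%
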